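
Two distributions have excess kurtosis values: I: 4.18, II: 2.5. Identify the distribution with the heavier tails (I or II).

I

Higher excess kurtosis ⇒ heavier tails relative to the normal distribution.
4.18 vs 2.5: the larger is 4.18, so I has heavier tails.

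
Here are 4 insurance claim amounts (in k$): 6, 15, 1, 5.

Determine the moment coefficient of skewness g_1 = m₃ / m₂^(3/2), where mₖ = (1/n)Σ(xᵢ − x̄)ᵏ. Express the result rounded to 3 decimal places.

0.682

x̄ = (6 + 15 + 1 + 5) / 4 = 6.7500
deviations (xᵢ − x̄): -0.7500, 8.2500, -5.7500, -1.7500
Σ(xᵢ − x̄)² = 104.7500 ⇒ m₂ = 104.7500/4 = 26.18750
Σ(xᵢ − x̄)³ = 365.6250 ⇒ m₃ = 365.6250/4 = 91.40625
m₂^(3/2) = 26.18750^(1.5) = 134.01119
g_1 = m₃ / m₂^(3/2) = 91.40625 / 134.01119 ≈ 0.682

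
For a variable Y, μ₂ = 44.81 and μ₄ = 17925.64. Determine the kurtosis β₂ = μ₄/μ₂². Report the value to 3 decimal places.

μ₂² = 44.81² = 2007.93610
μ₄/μ₂² = 17925.64 / 2007.93610 = 8.92740
β₂ ≈ 8.927

8.927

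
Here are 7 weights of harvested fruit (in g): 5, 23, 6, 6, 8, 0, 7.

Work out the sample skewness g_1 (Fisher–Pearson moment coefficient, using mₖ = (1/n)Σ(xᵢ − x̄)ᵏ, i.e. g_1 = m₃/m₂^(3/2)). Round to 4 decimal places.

1.4523

x̄ = (5 + 23 + 6 + 6 + 8 + 0 + 7) / 7 = 7.8571
deviations (xᵢ − x̄): -2.8571, 15.1429, -1.8571, -1.8571, 0.1429, -7.8571, -0.8571
Σ(xᵢ − x̄)² = 306.8571 ⇒ m₂ = 306.8571/7 = 43.83673
Σ(xᵢ − x̄)³ = 2950.5306 ⇒ m₃ = 2950.5306/7 = 421.50437
m₂^(3/2) = 43.83673^(1.5) = 290.24002
g_1 = m₃ / m₂^(3/2) = 421.50437 / 290.24002 ≈ 1.4523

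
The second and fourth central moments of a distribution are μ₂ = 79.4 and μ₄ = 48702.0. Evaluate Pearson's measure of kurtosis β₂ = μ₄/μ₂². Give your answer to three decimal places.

μ₂² = 79.4² = 6304.36000
μ₄/μ₂² = 48702.0 / 6304.36000 = 7.72513
β₂ ≈ 7.725

7.725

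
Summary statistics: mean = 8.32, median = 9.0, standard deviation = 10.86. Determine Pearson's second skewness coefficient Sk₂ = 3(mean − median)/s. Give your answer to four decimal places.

Sk₂ = 3(8.32 − 9.0) / 10.86 = 3 × -0.6800 / 10.86
    = -2.0400 / 10.86 ≈ -0.1878

-0.1878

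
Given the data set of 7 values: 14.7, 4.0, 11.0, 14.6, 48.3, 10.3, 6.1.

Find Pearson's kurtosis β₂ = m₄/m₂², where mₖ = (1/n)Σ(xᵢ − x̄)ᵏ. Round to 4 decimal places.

x̄ = 15.5714
Σ(xᵢ − x̄)² = 1345.1543 ⇒ m₂ = 192.16490
Σ(xᵢ − x̄)⁴ = 1174568.9780 ⇒ m₄ = 167795.56828
m₂² = 36927.34801
β₂ = m₄/m₂² = 167795.56828 / 36927.34801 ≈ 4.5439

4.5439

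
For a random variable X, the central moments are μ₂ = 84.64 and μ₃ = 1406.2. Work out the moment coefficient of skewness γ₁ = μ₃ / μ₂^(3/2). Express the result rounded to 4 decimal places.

1.8059

σ = √μ₂ = √84.64 = 9.20000
σ³ = μ₂^(3/2) = 778.68800
γ₁ = μ₃/σ³ = 1406.2 / 778.68800 ≈ 1.8059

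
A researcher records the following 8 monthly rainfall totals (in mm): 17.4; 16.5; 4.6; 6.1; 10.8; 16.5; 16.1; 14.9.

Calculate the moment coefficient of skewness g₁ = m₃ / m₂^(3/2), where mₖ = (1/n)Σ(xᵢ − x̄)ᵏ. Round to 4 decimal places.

-0.7617

x̄ = (17.4 + 16.5 + 4.6 + 6.1 + 10.8 + 16.5 + 16.1 + 14.9) / 8 = 12.8625
deviations (xᵢ − x̄): 4.5375, 3.6375, -8.2625, -6.7625, -2.0625, 3.6375, 3.2375, 2.0375
Σ(xᵢ − x̄)² = 179.9388 ⇒ m₂ = 179.9388/8 = 22.49234
Σ(xᵢ − x̄)³ = -650.0315 ⇒ m₃ = -650.0315/8 = -81.25393
m₂^(3/2) = 22.49234^(1.5) = 106.67240
g₁ = m₃ / m₂^(3/2) = -81.25393 / 106.67240 ≈ -0.7617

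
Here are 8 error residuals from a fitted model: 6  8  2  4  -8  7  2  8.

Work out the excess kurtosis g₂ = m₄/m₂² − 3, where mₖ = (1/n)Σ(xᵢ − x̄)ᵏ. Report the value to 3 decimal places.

x̄ = 3.6250
Σ(xᵢ − x̄)² = 195.8750 ⇒ m₂ = 24.48438
Σ(xᵢ − x̄)⁴ = 19171.2441 ⇒ m₄ = 2396.40552
m₂² = 599.48462
g₂ = m₄/m₂² − 3 = 3.99744 − 3 ≈ 0.997

0.997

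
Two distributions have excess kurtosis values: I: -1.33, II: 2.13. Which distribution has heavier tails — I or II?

Higher excess kurtosis ⇒ heavier tails relative to the normal distribution.
-1.33 vs 2.13: the larger is 2.13, so II has heavier tails. (II is leptokurtic — heavier-than-normal tails; the other is platykurtic.)

II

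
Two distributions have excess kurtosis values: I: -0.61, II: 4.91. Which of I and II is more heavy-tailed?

II

Higher excess kurtosis ⇒ heavier tails relative to the normal distribution.
-0.61 vs 4.91: the larger is 4.91, so II has heavier tails. (II is leptokurtic — heavier-than-normal tails; the other is platykurtic.)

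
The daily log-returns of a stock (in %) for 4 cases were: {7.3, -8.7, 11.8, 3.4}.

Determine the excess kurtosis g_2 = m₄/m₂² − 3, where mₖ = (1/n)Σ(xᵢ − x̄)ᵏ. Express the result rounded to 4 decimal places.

-1.0058

x̄ = 3.4500
Σ(xᵢ − x̄)² = 232.1700 ⇒ m₂ = 58.04250
Σ(xᵢ − x̄)⁴ = 26873.3360 ⇒ m₄ = 6718.33401
m₂² = 3368.93181
g_2 = m₄/m₂² − 3 = 1.99420 − 3 ≈ -1.0058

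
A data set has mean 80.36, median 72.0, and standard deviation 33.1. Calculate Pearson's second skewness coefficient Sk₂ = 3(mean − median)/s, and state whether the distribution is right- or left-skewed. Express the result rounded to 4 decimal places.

0.7577, right-skewed

Sk₂ = 3(80.36 − 72.0) / 33.1 = 3 × 8.3600 / 33.1
    = 25.0800 / 33.1 ≈ 0.7577
Sk₂ > 0 ⇒ mean > median ⇒ right-skewed (positive skew).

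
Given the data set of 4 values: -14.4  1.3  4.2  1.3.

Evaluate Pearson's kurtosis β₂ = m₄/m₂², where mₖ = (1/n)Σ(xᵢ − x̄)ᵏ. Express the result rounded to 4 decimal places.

x̄ = -1.9000
Σ(xᵢ − x̄)² = 213.9400 ⇒ m₂ = 53.48500
Σ(xᵢ − x̄)⁴ = 26008.3618 ⇒ m₄ = 6502.09045
m₂² = 2860.64523
β₂ = m₄/m₂² = 6502.09045 / 2860.64523 ≈ 2.2729

2.2729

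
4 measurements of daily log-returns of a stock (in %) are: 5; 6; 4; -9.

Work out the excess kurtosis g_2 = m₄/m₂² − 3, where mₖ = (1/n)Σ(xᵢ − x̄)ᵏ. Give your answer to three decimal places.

-0.702

x̄ = 1.5000
Σ(xᵢ − x̄)² = 149.0000 ⇒ m₂ = 37.25000
Σ(xᵢ − x̄)⁴ = 12754.2500 ⇒ m₄ = 3188.56250
m₂² = 1387.56250
g_2 = m₄/m₂² − 3 = 2.29796 − 3 ≈ -0.702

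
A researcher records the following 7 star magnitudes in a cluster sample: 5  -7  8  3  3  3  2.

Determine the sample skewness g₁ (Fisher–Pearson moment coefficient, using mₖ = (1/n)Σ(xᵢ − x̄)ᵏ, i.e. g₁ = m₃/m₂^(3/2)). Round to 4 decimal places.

x̄ = (5 - 7 + 8 + 3 + 3 + 3 + 2) / 7 = 2.4286
deviations (xᵢ − x̄): 2.5714, -9.4286, 5.5714, 0.5714, 0.5714, 0.5714, -0.4286
Σ(xᵢ − x̄)² = 127.7143 ⇒ m₂ = 127.7143/7 = 18.24490
Σ(xᵢ − x̄)³ = -647.7551 ⇒ m₃ = -647.7551/7 = -92.53644
m₂^(3/2) = 18.24490^(1.5) = 77.93134
g₁ = m₃ / m₂^(3/2) = -92.53644 / 77.93134 ≈ -1.1874

-1.1874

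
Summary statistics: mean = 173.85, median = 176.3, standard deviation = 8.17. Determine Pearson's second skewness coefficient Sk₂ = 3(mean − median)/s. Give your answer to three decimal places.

-0.900

Sk₂ = 3(173.85 − 176.3) / 8.17 = 3 × -2.4500 / 8.17
    = -7.3500 / 8.17 ≈ -0.900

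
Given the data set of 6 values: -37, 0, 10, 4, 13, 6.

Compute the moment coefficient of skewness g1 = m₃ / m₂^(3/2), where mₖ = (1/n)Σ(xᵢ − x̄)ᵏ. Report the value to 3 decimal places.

x̄ = (-37 + 0 + 10 + 4 + 13 + 6) / 6 = -0.6667
deviations (xᵢ − x̄): -36.3333, 0.6667, 10.6667, 4.6667, 13.6667, 6.6667
Σ(xᵢ − x̄)² = 1687.3333 ⇒ m₂ = 1687.3333/6 = 281.22222
Σ(xᵢ − x̄)³ = -43799.5556 ⇒ m₃ = -43799.5556/6 = -7299.92593
m₂^(3/2) = 281.22222^(1.5) = 4716.00714
g1 = m₃ / m₂^(3/2) = -7299.92593 / 4716.00714 ≈ -1.548

-1.548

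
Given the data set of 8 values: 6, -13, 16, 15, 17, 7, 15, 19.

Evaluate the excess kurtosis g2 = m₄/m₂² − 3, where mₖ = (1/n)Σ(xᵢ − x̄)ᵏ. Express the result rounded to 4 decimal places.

1.0896

x̄ = 10.2500
Σ(xᵢ − x̄)² = 769.5000 ⇒ m₂ = 96.18750
Σ(xᵢ − x̄)⁴ = 302694.6563 ⇒ m₄ = 37836.83203
m₂² = 9252.03516
g2 = m₄/m₂² − 3 = 4.08957 − 3 ≈ 1.0896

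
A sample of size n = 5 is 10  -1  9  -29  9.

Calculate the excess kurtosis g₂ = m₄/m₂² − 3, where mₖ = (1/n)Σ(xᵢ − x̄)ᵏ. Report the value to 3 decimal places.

x̄ = -0.4000
Σ(xᵢ − x̄)² = 1103.2000 ⇒ m₂ = 220.64000
Σ(xᵢ − x̄)⁴ = 696372.2560 ⇒ m₄ = 139274.45120
m₂² = 48682.00960
g₂ = m₄/m₂² − 3 = 2.86090 − 3 ≈ -0.139

-0.139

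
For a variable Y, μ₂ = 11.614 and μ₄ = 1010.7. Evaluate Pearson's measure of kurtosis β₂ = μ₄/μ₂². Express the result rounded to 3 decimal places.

μ₂² = 11.614² = 134.88500
μ₄/μ₂² = 1010.7 / 134.88500 = 7.49305
β₂ ≈ 7.493

7.493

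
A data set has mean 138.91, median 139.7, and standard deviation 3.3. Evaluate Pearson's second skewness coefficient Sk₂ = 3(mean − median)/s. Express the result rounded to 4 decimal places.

Sk₂ = 3(138.91 − 139.7) / 3.3 = 3 × -0.7900 / 3.3
    = -2.3700 / 3.3 ≈ -0.7182

-0.7182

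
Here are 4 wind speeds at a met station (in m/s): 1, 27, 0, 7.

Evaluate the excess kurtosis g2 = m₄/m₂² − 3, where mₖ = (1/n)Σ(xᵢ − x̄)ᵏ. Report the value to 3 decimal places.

-0.845

x̄ = 8.7500
Σ(xᵢ − x̄)² = 472.7500 ⇒ m₂ = 118.18750
Σ(xᵢ − x̄)⁴ = 120409.3281 ⇒ m₄ = 30102.33203
m₂² = 13968.28516
g2 = m₄/m₂² − 3 = 2.15505 − 3 ≈ -0.845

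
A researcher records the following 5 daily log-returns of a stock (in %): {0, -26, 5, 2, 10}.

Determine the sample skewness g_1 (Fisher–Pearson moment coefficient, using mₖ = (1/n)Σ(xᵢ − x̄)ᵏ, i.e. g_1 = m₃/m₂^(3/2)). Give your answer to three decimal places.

x̄ = (0 - 26 + 5 + 2 + 10) / 5 = -1.8000
deviations (xᵢ − x̄): 1.8000, -24.2000, 6.8000, 3.8000, 11.8000
Σ(xᵢ − x̄)² = 788.8000 ⇒ m₂ = 788.8000/5 = 157.76000
Σ(xᵢ − x̄)³ = -12154.3200 ⇒ m₃ = -12154.3200/5 = -2430.86400
m₂^(3/2) = 157.76000^(1.5) = 1981.50579
g_1 = m₃ / m₂^(3/2) = -2430.86400 / 1981.50579 ≈ -1.227

-1.227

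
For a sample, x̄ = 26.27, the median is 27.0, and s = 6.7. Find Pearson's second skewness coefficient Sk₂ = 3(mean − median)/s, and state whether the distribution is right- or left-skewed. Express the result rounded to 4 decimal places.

-0.3269, left-skewed

Sk₂ = 3(26.27 − 27.0) / 6.7 = 3 × -0.7300 / 6.7
    = -2.1900 / 6.7 ≈ -0.3269
Sk₂ < 0 ⇒ mean < median ⇒ left-skewed (negative skew).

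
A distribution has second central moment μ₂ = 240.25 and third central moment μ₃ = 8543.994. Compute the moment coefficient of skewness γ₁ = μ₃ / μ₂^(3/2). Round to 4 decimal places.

2.2944

σ = √μ₂ = √240.25 = 15.50000
σ³ = μ₂^(3/2) = 3723.87500
γ₁ = μ₃/σ³ = 8543.994 / 3723.87500 ≈ 2.2944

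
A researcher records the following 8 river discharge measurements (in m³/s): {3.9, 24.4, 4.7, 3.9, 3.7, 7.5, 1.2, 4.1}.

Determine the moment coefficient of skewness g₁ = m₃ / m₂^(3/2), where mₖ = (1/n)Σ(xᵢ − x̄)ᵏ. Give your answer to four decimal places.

2.0311

x̄ = (3.9 + 24.4 + 4.7 + 3.9 + 3.7 + 7.5 + 1.2 + 4.1) / 8 = 6.6750
deviations (xᵢ − x̄): -2.7750, 17.7250, -1.9750, -2.7750, -2.9750, 0.8250, -5.4750, -2.5750
Σ(xᵢ − x̄)² = 379.6150 ⇒ m₂ = 379.6150/8 = 47.45187
Σ(xᵢ − x̄)³ = 5311.3612 ⇒ m₃ = 5311.3612/8 = 663.92016
m₂^(3/2) = 47.45187^(1.5) = 326.87377
g₁ = m₃ / m₂^(3/2) = 663.92016 / 326.87377 ≈ 2.0311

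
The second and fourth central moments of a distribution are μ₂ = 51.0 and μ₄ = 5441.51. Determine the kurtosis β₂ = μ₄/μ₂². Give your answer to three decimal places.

2.092

μ₂² = 51.0² = 2601.00000
μ₄/μ₂² = 5441.51 / 2601.00000 = 2.09208
β₂ ≈ 2.092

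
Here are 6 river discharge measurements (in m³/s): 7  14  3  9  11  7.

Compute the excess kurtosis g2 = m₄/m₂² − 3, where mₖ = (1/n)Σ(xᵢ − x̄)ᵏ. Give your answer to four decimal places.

-0.7943

x̄ = 8.5000
Σ(xᵢ − x̄)² = 71.5000 ⇒ m₂ = 11.91667
Σ(xᵢ − x̄)⁴ = 1879.3750 ⇒ m₄ = 313.22917
m₂² = 142.00694
g2 = m₄/m₂² − 3 = 2.20573 − 3 ≈ -0.7943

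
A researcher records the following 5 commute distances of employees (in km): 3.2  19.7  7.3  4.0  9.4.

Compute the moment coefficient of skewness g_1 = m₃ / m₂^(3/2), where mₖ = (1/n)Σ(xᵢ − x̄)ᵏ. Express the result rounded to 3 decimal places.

x̄ = (3.2 + 19.7 + 7.3 + 4.0 + 9.4) / 5 = 8.7200
deviations (xᵢ − x̄): -5.5200, 10.9800, -1.4200, -4.7200, 0.6800
Σ(xᵢ − x̄)² = 175.7880 ⇒ m₂ = 175.7880/5 = 35.15760
Σ(xᵢ − x̄)³ = 1047.8537 ⇒ m₃ = 1047.8537/5 = 209.57074
m₂^(3/2) = 35.15760^(1.5) = 208.46293
g_1 = m₃ / m₂^(3/2) = 209.57074 / 208.46293 ≈ 1.005

1.005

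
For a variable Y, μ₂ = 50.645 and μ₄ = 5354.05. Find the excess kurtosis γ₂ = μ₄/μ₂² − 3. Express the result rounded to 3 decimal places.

-0.913

μ₂² = 50.645² = 2564.91603
μ₄/μ₂² = 5354.05 / 2564.91603 = 2.08742
γ₂ = 2.08742 − 3 ≈ -0.913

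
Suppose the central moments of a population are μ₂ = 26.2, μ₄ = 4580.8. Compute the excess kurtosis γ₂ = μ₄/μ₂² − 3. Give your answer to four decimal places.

3.6733

μ₂² = 26.2² = 686.44000
μ₄/μ₂² = 4580.8 / 686.44000 = 6.67327
γ₂ = 6.67327 − 3 ≈ 3.6733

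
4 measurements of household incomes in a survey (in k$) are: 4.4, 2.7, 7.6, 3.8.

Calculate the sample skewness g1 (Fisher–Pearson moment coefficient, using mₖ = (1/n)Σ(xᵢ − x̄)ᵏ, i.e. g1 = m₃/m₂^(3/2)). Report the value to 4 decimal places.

0.7690

x̄ = (4.4 + 2.7 + 7.6 + 3.8) / 4 = 4.6250
deviations (xᵢ − x̄): -0.2250, -1.9250, 2.9750, -0.8250
Σ(xᵢ − x̄)² = 13.2875 ⇒ m₂ = 13.2875/4 = 3.32187
Σ(xᵢ − x̄)³ = 18.6244 ⇒ m₃ = 18.6244/4 = 4.65609
m₂^(3/2) = 3.32187^(1.5) = 6.05445
g1 = m₃ / m₂^(3/2) = 4.65609 / 6.05445 ≈ 0.7690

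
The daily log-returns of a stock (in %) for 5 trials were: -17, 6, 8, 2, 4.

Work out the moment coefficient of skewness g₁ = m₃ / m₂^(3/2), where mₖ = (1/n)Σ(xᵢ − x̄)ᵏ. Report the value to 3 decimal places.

-1.319

x̄ = (-17 + 6 + 8 + 2 + 4) / 5 = 0.6000
deviations (xᵢ − x̄): -17.6000, 5.4000, 7.4000, 1.4000, 3.4000
Σ(xᵢ − x̄)² = 407.2000 ⇒ m₂ = 407.2000/5 = 81.44000
Σ(xᵢ − x̄)³ = -4847.0400 ⇒ m₃ = -4847.0400/5 = -969.40800
m₂^(3/2) = 81.44000^(1.5) = 734.94806
g₁ = m₃ / m₂^(3/2) = -969.40800 / 734.94806 ≈ -1.319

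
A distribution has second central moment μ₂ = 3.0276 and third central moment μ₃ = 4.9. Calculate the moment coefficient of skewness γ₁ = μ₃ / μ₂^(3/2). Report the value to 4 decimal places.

σ = √μ₂ = √3.0276 = 1.74000
σ³ = μ₂^(3/2) = 5.26802
γ₁ = μ₃/σ³ = 4.9 / 5.26802 ≈ 0.9301

0.9301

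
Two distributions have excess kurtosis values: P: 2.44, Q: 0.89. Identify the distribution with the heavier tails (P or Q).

Higher excess kurtosis ⇒ heavier tails relative to the normal distribution.
2.44 vs 0.89: the larger is 2.44, so P has heavier tails.

P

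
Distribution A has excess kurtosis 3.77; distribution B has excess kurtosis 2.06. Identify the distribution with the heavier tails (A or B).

A

Higher excess kurtosis ⇒ heavier tails relative to the normal distribution.
3.77 vs 2.06: the larger is 3.77, so A has heavier tails.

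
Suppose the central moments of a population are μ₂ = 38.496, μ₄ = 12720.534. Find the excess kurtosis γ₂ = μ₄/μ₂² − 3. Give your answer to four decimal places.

μ₂² = 38.496² = 1481.94202
μ₄/μ₂² = 12720.534 / 1481.94202 = 8.58369
γ₂ = 8.58369 − 3 ≈ 5.5837

5.5837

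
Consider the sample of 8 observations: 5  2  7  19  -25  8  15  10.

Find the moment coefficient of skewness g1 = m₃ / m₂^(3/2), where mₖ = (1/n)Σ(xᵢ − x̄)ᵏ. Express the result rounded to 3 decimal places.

-1.523

x̄ = (5 + 2 + 7 + 19 - 25 + 8 + 15 + 10) / 8 = 5.1250
deviations (xᵢ − x̄): -0.1250, -3.1250, 1.8750, 13.8750, -30.1250, 2.8750, 9.8750, 4.8750
Σ(xᵢ − x̄)² = 1242.8750 ⇒ m₂ = 1242.8750/8 = 155.35938
Σ(xᵢ − x̄)³ = -23589.0938 ⇒ m₃ = -23589.0938/8 = -2948.63672
m₂^(3/2) = 155.35938^(1.5) = 1936.44960
g1 = m₃ / m₂^(3/2) = -2948.63672 / 1936.44960 ≈ -1.523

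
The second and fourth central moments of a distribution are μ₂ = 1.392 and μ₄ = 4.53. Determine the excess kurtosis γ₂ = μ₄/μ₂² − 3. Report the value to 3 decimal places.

-0.662

μ₂² = 1.392² = 1.93766
μ₄/μ₂² = 4.53 / 1.93766 = 2.33787
γ₂ = 2.33787 − 3 ≈ -0.662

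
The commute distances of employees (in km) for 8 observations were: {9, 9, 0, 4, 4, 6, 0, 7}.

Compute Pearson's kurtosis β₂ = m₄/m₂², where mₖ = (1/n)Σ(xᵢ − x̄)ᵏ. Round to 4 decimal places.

x̄ = 4.8750
Σ(xᵢ − x̄)² = 88.8750 ⇒ m₂ = 11.10938
Σ(xᵢ − x̄)⁴ = 1731.8379 ⇒ m₄ = 216.47974
m₂² = 123.41821
β₂ = m₄/m₂² = 216.47974 / 123.41821 ≈ 1.7540

1.7540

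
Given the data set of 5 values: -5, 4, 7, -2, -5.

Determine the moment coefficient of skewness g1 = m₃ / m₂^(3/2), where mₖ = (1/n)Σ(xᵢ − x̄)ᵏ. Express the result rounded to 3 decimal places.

0.380

x̄ = (-5 + 4 + 7 - 2 - 5) / 5 = -0.2000
deviations (xᵢ − x̄): -4.8000, 4.2000, 7.2000, -1.8000, -4.8000
Σ(xᵢ − x̄)² = 118.8000 ⇒ m₂ = 118.8000/5 = 23.76000
Σ(xᵢ − x̄)³ = 220.3200 ⇒ m₃ = 220.3200/5 = 44.06400
m₂^(3/2) = 23.76000^(1.5) = 115.81629
g1 = m₃ / m₂^(3/2) = 44.06400 / 115.81629 ≈ 0.380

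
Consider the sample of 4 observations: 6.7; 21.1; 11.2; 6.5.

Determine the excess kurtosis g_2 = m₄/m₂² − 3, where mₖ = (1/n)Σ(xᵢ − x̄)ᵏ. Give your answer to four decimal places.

-0.9684

x̄ = 11.3750
Σ(xᵢ − x̄)² = 140.2275 ⇒ m₂ = 35.05688
Σ(xᵢ − x̄)⁴ = 9987.0231 ⇒ m₄ = 2496.75576
m₂² = 1228.98448
g_2 = m₄/m₂² − 3 = 2.03156 − 3 ≈ -0.9684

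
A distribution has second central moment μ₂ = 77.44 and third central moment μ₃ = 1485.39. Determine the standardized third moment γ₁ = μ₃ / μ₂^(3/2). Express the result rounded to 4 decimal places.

σ = √μ₂ = √77.44 = 8.80000
σ³ = μ₂^(3/2) = 681.47200
γ₁ = μ₃/σ³ = 1485.39 / 681.47200 ≈ 2.1797

2.1797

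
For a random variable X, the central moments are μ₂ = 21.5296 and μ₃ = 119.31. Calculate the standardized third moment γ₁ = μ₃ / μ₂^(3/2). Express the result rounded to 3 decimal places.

1.194

σ = √μ₂ = √21.5296 = 4.64000
σ³ = μ₂^(3/2) = 99.89734
γ₁ = μ₃/σ³ = 119.31 / 99.89734 ≈ 1.194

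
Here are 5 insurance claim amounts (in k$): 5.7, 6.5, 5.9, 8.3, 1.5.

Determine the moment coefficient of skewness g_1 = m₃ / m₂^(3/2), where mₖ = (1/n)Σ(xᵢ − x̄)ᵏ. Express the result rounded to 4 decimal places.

-0.8400

x̄ = (5.7 + 6.5 + 5.9 + 8.3 + 1.5) / 5 = 5.5800
deviations (xᵢ − x̄): 0.1200, 0.9200, 0.3200, 2.7200, -4.0800
Σ(xᵢ − x̄)² = 25.0080 ⇒ m₂ = 25.0080/5 = 5.00160
Σ(xᵢ − x̄)³ = -46.9805 ⇒ m₃ = -46.9805/5 = -9.39610
m₂^(3/2) = 5.00160^(1.5) = 11.18571
g_1 = m₃ / m₂^(3/2) = -9.39610 / 11.18571 ≈ -0.8400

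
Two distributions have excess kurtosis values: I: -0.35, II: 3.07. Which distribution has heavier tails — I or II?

II

Higher excess kurtosis ⇒ heavier tails relative to the normal distribution.
-0.35 vs 3.07: the larger is 3.07, so II has heavier tails. (II is leptokurtic — heavier-than-normal tails; the other is platykurtic.)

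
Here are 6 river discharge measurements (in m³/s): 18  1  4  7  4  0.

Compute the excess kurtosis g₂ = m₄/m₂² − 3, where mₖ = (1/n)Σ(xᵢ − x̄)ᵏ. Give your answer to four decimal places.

x̄ = 5.6667
Σ(xᵢ − x̄)² = 213.3333 ⇒ m₂ = 35.55556
Σ(xᵢ − x̄)⁴ = 24661.7778 ⇒ m₄ = 4110.29630
m₂² = 1264.19753
g₂ = m₄/m₂² − 3 = 3.25131 − 3 ≈ 0.2513

0.2513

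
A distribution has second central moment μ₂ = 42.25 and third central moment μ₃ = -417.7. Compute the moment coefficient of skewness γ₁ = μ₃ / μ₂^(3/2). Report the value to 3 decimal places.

-1.521

σ = √μ₂ = √42.25 = 6.50000
σ³ = μ₂^(3/2) = 274.62500
γ₁ = μ₃/σ³ = -417.7 / 274.62500 ≈ -1.521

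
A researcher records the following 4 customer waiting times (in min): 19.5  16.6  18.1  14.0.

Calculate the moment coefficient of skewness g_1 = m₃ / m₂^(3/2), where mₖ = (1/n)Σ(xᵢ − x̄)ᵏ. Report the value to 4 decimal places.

-0.3723

x̄ = (19.5 + 16.6 + 18.1 + 14.0) / 4 = 17.0500
deviations (xᵢ − x̄): 2.4500, -0.4500, 1.0500, -3.0500
Σ(xᵢ − x̄)² = 16.6100 ⇒ m₂ = 16.6100/4 = 4.15250
Σ(xᵢ − x̄)³ = -12.6000 ⇒ m₃ = -12.6000/4 = -3.15000
m₂^(3/2) = 4.15250^(1.5) = 8.46183
g_1 = m₃ / m₂^(3/2) = -3.15000 / 8.46183 ≈ -0.3723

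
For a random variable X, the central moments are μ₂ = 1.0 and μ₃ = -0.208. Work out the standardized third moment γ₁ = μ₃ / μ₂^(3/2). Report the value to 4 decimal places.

σ = √μ₂ = √1.0 = 1.00000
σ³ = μ₂^(3/2) = 1.00000
γ₁ = μ₃/σ³ = -0.208 / 1.00000 ≈ -0.2080

-0.2080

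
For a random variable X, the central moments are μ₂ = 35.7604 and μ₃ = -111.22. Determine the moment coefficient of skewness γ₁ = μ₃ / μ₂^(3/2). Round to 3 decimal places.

σ = √μ₂ = √35.7604 = 5.98000
σ³ = μ₂^(3/2) = 213.84719
γ₁ = μ₃/σ³ = -111.22 / 213.84719 ≈ -0.520

-0.520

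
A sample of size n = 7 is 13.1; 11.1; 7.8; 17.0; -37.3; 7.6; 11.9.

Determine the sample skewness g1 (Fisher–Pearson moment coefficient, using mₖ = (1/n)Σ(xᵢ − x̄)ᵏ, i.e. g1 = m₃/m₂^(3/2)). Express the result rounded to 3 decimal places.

x̄ = (13.1 + 11.1 + 7.8 + 17.0 - 37.3 + 7.6 + 11.9) / 7 = 4.4571
deviations (xᵢ − x̄): 8.6429, 6.6429, 3.3429, 12.5429, -41.7571, 3.1429, 7.4429
Σ(xᵢ − x̄)² = 2096.2571 ⇒ m₂ = 2096.2571/7 = 299.46531
Σ(xᵢ − x̄)³ = -69417.4837 ⇒ m₃ = -69417.4837/7 = -9916.78338
m₂^(3/2) = 299.46531^(1.5) = 5182.26686
g1 = m₃ / m₂^(3/2) = -9916.78338 / 5182.26686 ≈ -1.914

-1.914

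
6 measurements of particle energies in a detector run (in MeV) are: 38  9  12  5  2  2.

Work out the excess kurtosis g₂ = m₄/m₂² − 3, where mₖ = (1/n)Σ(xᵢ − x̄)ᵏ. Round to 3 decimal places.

x̄ = 11.3333
Σ(xᵢ − x̄)² = 931.3333 ⇒ m₂ = 155.22222
Σ(xᵢ − x̄)⁴ = 522494.4444 ⇒ m₄ = 87082.40741
m₂² = 24093.93827
g₂ = m₄/m₂² − 3 = 3.61429 − 3 ≈ 0.614

0.614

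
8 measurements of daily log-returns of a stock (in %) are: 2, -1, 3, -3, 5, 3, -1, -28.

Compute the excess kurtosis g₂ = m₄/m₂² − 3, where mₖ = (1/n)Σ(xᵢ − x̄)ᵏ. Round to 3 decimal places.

x̄ = -2.5000
Σ(xᵢ − x̄)² = 792.0000 ⇒ m₂ = 99.00000
Σ(xᵢ − x̄)⁴ = 428239.5000 ⇒ m₄ = 53529.93750
m₂² = 9801.00000
g₂ = m₄/m₂² − 3 = 5.46168 − 3 ≈ 2.462

2.462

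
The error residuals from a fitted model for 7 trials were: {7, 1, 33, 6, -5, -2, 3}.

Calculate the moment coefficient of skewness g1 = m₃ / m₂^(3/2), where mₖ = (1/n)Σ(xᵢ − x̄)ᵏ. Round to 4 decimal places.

1.5644

x̄ = (7 + 1 + 33 + 6 - 5 - 2 + 3) / 7 = 6.1429
deviations (xᵢ − x̄): 0.8571, -5.1429, 26.8571, -0.1429, -11.1429, -8.1429, -3.1429
Σ(xᵢ − x̄)² = 948.8571 ⇒ m₂ = 948.8571/7 = 135.55102
Σ(xᵢ − x̄)³ = 17282.3265 ⇒ m₃ = 17282.3265/7 = 2468.90379
m₂^(3/2) = 135.55102^(1.5) = 1578.17147
g1 = m₃ / m₂^(3/2) = 2468.90379 / 1578.17147 ≈ 1.5644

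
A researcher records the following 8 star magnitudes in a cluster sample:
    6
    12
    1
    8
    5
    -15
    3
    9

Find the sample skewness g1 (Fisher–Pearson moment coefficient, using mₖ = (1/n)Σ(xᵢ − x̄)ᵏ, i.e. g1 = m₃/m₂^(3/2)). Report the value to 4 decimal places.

x̄ = (6 + 12 + 1 + 8 + 5 - 15 + 3 + 9) / 8 = 3.6250
deviations (xᵢ − x̄): 2.3750, 8.3750, -2.6250, 4.3750, 1.3750, -18.6250, -0.6250, 5.3750
Σ(xᵢ − x̄)² = 479.8750 ⇒ m₂ = 479.8750/8 = 59.98438
Σ(xᵢ − x̄)³ = -5636.7188 ⇒ m₃ = -5636.7188/8 = -704.58984
m₂^(3/2) = 59.98438^(1.5) = 464.57647
g1 = m₃ / m₂^(3/2) = -704.58984 / 464.57647 ≈ -1.5166

-1.5166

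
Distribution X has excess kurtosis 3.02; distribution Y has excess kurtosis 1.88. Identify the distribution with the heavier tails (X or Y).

X

Higher excess kurtosis ⇒ heavier tails relative to the normal distribution.
3.02 vs 1.88: the larger is 3.02, so X has heavier tails.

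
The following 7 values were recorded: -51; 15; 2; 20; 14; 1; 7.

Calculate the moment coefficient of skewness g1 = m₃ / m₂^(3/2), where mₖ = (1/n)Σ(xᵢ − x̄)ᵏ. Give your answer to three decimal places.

x̄ = (-51 + 15 + 2 + 20 + 14 + 1 + 7) / 7 = 1.1429
deviations (xᵢ − x̄): -52.1429, 13.8571, 0.8571, 18.8571, 12.8571, -0.1429, 5.8571
Σ(xᵢ − x̄)² = 3466.8571 ⇒ m₂ = 3466.8571/7 = 495.26531
Σ(xᵢ − x̄)³ = -130076.8163 ⇒ m₃ = -130076.8163/7 = -18582.40233
m₂^(3/2) = 495.26531^(1.5) = 11021.90997
g1 = m₃ / m₂^(3/2) = -18582.40233 / 11021.90997 ≈ -1.686

-1.686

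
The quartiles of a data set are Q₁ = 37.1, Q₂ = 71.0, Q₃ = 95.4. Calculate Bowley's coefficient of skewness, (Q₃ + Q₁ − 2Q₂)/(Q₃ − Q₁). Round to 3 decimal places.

numerator: Q₃ + Q₁ − 2Q₂ = 95.4 + 37.1 − 2×71.0 = -9.5000
denominator: Q₃ − Q₁ = 95.4 − 37.1 = 58.3000
Bowley skewness = -9.5000 / 58.3000 ≈ -0.163

-0.163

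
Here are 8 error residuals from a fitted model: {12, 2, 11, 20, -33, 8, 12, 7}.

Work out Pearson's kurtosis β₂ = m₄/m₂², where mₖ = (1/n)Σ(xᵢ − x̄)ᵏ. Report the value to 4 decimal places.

x̄ = 4.8750
Σ(xᵢ − x̄)² = 1824.8750 ⇒ m₂ = 228.10938
Σ(xᵢ − x̄)⁴ = 2116914.5879 ⇒ m₄ = 264614.32349
m₂² = 52033.88696
β₂ = m₄/m₂² = 264614.32349 / 52033.88696 ≈ 5.0854

5.0854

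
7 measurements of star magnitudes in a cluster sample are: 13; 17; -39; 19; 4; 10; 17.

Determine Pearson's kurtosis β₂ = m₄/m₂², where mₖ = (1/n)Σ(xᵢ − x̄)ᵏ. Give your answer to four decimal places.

4.5880

x̄ = 5.8571
Σ(xᵢ − x̄)² = 2504.8571 ⇒ m₂ = 357.83673
Σ(xᵢ − x̄)⁴ = 4112380.8688 ⇒ m₄ = 587482.98126
m₂² = 128047.12870
β₂ = m₄/m₂² = 587482.98126 / 128047.12870 ≈ 4.5880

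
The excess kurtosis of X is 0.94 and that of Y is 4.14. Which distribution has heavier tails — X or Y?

Y

Higher excess kurtosis ⇒ heavier tails relative to the normal distribution.
0.94 vs 4.14: the larger is 4.14, so Y has heavier tails.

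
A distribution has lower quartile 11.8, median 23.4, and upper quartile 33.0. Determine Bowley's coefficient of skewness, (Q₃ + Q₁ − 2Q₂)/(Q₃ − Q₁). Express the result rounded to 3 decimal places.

numerator: Q₃ + Q₁ − 2Q₂ = 33.0 + 11.8 − 2×23.4 = -2.0000
denominator: Q₃ − Q₁ = 33.0 − 11.8 = 21.2000
Bowley skewness = -2.0000 / 21.2000 ≈ -0.094

-0.094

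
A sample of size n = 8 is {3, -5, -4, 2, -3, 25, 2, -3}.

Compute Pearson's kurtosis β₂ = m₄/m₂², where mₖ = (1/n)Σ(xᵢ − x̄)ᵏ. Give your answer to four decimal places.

x̄ = 2.1250
Σ(xᵢ − x̄)² = 664.8750 ⇒ m₂ = 83.10938
Σ(xᵢ − x̄)⁴ = 279171.8379 ⇒ m₄ = 34896.47974
m₂² = 6907.16821
β₂ = m₄/m₂² = 34896.47974 / 6907.16821 ≈ 5.0522

5.0522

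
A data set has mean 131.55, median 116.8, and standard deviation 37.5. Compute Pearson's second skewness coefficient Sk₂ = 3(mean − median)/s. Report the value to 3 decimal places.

Sk₂ = 3(131.55 − 116.8) / 37.5 = 3 × 14.7500 / 37.5
    = 44.2500 / 37.5 ≈ 1.180

1.180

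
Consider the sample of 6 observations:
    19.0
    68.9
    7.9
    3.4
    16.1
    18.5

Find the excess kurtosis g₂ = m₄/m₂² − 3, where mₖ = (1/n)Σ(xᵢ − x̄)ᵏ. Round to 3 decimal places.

x̄ = 22.3000
Σ(xᵢ − x̄)² = 2799.9000 ⇒ m₂ = 466.65000
Σ(xᵢ − x̄)⁴ = 4888074.7266 ⇒ m₄ = 814679.12110
m₂² = 217762.22250
g₂ = m₄/m₂² − 3 = 3.74114 − 3 ≈ 0.741

0.741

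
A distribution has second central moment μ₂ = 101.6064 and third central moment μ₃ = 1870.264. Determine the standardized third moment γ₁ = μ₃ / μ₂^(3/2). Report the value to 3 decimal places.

σ = √μ₂ = √101.6064 = 10.08000
σ³ = μ₂^(3/2) = 1024.19251
γ₁ = μ₃/σ³ = 1870.264 / 1024.19251 ≈ 1.826

1.826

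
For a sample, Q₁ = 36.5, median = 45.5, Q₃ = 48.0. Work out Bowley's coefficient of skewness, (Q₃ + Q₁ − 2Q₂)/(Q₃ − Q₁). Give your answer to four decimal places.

numerator: Q₃ + Q₁ − 2Q₂ = 48.0 + 36.5 − 2×45.5 = -6.5000
denominator: Q₃ − Q₁ = 48.0 − 36.5 = 11.5000
Bowley skewness = -6.5000 / 11.5000 ≈ -0.5652

-0.5652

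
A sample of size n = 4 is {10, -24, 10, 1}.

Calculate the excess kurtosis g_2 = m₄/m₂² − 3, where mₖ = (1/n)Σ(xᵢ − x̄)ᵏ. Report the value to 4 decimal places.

-0.8747

x̄ = -0.7500
Σ(xᵢ − x̄)² = 774.7500 ⇒ m₂ = 193.68750
Σ(xᵢ − x̄)⁴ = 318926.5781 ⇒ m₄ = 79731.64453
m₂² = 37514.84766
g_2 = m₄/m₂² − 3 = 2.12534 − 3 ≈ -0.8747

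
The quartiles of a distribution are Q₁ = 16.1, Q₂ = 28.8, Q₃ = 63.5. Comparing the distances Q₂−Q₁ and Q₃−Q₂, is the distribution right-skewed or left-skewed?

Q₂ − Q₁ = 12.7;  Q₃ − Q₂ = 34.7
Q₃ − Q₂ > Q₂ − Q₁ ⇒ the upper half is more spread out ⇒ right-skewed.

right-skewed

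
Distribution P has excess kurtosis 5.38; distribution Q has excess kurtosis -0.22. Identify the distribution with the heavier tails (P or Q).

P

Higher excess kurtosis ⇒ heavier tails relative to the normal distribution.
5.38 vs -0.22: the larger is 5.38, so P has heavier tails. (P is leptokurtic — heavier-than-normal tails; the other is platykurtic.)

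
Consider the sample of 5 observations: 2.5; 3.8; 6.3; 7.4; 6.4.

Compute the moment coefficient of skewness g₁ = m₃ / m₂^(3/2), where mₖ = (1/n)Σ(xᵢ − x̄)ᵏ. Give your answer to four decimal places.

-0.4169

x̄ = (2.5 + 3.8 + 6.3 + 7.4 + 6.4) / 5 = 5.2800
deviations (xᵢ − x̄): -2.7800, -1.4800, 1.0200, 2.1200, 1.1200
Σ(xᵢ − x̄)² = 16.7080 ⇒ m₂ = 16.7080/5 = 3.34160
Σ(xᵢ − x̄)³ = -12.7325 ⇒ m₃ = -12.7325/5 = -2.54650
m₂^(3/2) = 3.34160^(1.5) = 6.10846
g₁ = m₃ / m₂^(3/2) = -2.54650 / 6.10846 ≈ -0.4169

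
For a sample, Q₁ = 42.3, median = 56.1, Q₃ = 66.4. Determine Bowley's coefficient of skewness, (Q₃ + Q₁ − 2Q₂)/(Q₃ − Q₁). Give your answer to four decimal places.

numerator: Q₃ + Q₁ − 2Q₂ = 66.4 + 42.3 − 2×56.1 = -3.5000
denominator: Q₃ − Q₁ = 66.4 − 42.3 = 24.1000
Bowley skewness = -3.5000 / 24.1000 ≈ -0.1452

-0.1452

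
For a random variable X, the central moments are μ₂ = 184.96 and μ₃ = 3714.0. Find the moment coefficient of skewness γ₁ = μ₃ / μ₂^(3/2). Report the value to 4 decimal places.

σ = √μ₂ = √184.96 = 13.60000
σ³ = μ₂^(3/2) = 2515.45600
γ₁ = μ₃/σ³ = 3714.0 / 2515.45600 ≈ 1.4765

1.4765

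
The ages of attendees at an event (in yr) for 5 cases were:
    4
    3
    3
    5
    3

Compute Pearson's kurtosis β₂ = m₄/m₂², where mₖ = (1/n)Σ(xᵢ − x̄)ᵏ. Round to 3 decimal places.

2.078

x̄ = 3.6000
Σ(xᵢ − x̄)² = 3.2000 ⇒ m₂ = 0.64000
Σ(xᵢ − x̄)⁴ = 4.2560 ⇒ m₄ = 0.85120
m₂² = 0.40960
β₂ = m₄/m₂² = 0.85120 / 0.40960 ≈ 2.078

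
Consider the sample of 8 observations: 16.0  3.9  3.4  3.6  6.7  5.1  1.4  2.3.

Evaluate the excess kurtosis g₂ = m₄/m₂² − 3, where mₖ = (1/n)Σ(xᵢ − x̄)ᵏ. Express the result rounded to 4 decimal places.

1.8360

x̄ = 5.3000
Σ(xᵢ − x̄)² = 149.1600 ⇒ m₂ = 18.64500
Σ(xᵢ − x̄)⁴ = 13449.3732 ⇒ m₄ = 1681.17165
m₂² = 347.63602
g₂ = m₄/m₂² − 3 = 4.83601 − 3 ≈ 1.8360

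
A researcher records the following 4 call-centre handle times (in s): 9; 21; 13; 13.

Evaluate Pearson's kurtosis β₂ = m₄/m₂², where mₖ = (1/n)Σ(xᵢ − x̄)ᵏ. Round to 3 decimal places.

x̄ = 14.0000
Σ(xᵢ − x̄)² = 76.0000 ⇒ m₂ = 19.00000
Σ(xᵢ − x̄)⁴ = 3028.0000 ⇒ m₄ = 757.00000
m₂² = 361.00000
β₂ = m₄/m₂² = 757.00000 / 361.00000 ≈ 2.097

2.097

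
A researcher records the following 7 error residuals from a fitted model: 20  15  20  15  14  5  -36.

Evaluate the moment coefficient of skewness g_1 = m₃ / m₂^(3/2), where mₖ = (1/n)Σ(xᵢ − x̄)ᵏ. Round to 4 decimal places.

-1.7891

x̄ = (20 + 15 + 20 + 15 + 14 + 5 - 36) / 7 = 7.5714
deviations (xᵢ − x̄): 12.4286, 7.4286, 12.4286, 7.4286, 6.4286, -2.5714, -43.5714
Σ(xᵢ − x̄)² = 2365.7143 ⇒ m₂ = 2365.7143/7 = 337.95918
Σ(xᵢ − x̄)³ = -77810.8163 ⇒ m₃ = -77810.8163/7 = -11115.83090
m₂^(3/2) = 337.95918^(1.5) = 6212.92883
g_1 = m₃ / m₂^(3/2) = -11115.83090 / 6212.92883 ≈ -1.7891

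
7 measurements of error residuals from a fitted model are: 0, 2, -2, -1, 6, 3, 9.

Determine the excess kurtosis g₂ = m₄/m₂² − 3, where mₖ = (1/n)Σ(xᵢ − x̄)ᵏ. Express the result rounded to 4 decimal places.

-0.9394

x̄ = 2.4286
Σ(xᵢ − x̄)² = 93.7143 ⇒ m₂ = 13.38776
Σ(xᵢ − x̄)⁴ = 2585.2711 ⇒ m₄ = 369.32445
m₂² = 179.23199
g₂ = m₄/m₂² − 3 = 2.06059 − 3 ≈ -0.9394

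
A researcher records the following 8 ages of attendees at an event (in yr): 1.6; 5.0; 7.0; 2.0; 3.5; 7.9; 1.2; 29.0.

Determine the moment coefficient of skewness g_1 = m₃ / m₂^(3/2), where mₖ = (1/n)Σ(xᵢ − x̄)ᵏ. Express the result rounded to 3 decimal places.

x̄ = (1.6 + 5.0 + 7.0 + 2.0 + 3.5 + 7.9 + 1.2 + 29.0) / 8 = 7.1500
deviations (xᵢ − x̄): -5.5500, -2.1500, -0.1500, -5.1500, -3.6500, 0.7500, -5.9500, 21.8500
Σ(xᵢ − x̄)² = 588.6800 ⇒ m₂ = 588.6800/8 = 73.58500
Σ(xᵢ − x̄)³ = 9855.3450 ⇒ m₃ = 9855.3450/8 = 1231.91813
m₂^(3/2) = 73.58500^(1.5) = 631.22464
g_1 = m₃ / m₂^(3/2) = 1231.91813 / 631.22464 ≈ 1.952

1.952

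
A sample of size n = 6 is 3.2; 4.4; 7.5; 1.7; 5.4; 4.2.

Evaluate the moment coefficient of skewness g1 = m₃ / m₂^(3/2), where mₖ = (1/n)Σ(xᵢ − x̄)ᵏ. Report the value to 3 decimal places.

0.269

x̄ = (3.2 + 4.4 + 7.5 + 1.7 + 5.4 + 4.2) / 6 = 4.4000
deviations (xᵢ − x̄): -1.2000, 0.0000, 3.1000, -2.7000, 1.0000, -0.2000
Σ(xᵢ − x̄)² = 19.3800 ⇒ m₂ = 19.3800/6 = 3.23000
Σ(xᵢ − x̄)³ = 9.3720 ⇒ m₃ = 9.3720/6 = 1.56200
m₂^(3/2) = 3.23000^(1.5) = 5.80502
g1 = m₃ / m₂^(3/2) = 1.56200 / 5.80502 ≈ 0.269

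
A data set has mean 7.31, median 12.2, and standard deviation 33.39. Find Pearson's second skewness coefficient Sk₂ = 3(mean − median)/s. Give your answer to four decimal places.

Sk₂ = 3(7.31 − 12.2) / 33.39 = 3 × -4.8900 / 33.39
    = -14.6700 / 33.39 ≈ -0.4394

-0.4394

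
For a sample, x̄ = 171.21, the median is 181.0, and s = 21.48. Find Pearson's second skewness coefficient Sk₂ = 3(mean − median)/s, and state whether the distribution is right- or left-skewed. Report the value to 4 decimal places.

-1.3673, left-skewed

Sk₂ = 3(171.21 − 181.0) / 21.48 = 3 × -9.7900 / 21.48
    = -29.3700 / 21.48 ≈ -1.3673
Sk₂ < 0 ⇒ mean < median ⇒ left-skewed (negative skew).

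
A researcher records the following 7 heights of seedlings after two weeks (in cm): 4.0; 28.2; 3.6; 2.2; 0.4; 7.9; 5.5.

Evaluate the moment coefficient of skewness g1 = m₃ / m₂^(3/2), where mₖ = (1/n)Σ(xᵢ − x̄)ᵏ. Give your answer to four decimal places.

1.7813

x̄ = (4.0 + 28.2 + 3.6 + 2.2 + 0.4 + 7.9 + 5.5) / 7 = 7.4000
deviations (xᵢ − x̄): -3.4000, 20.8000, -3.8000, -5.2000, -7.0000, 0.5000, -1.9000
Σ(xᵢ − x̄)² = 538.5400 ⇒ m₂ = 538.5400/7 = 76.93429
Σ(xᵢ − x̄)³ = 8414.3940 ⇒ m₃ = 8414.3940/7 = 1202.05629
m₂^(3/2) = 76.93429^(1.5) = 674.80748
g1 = m₃ / m₂^(3/2) = 1202.05629 / 674.80748 ≈ 1.7813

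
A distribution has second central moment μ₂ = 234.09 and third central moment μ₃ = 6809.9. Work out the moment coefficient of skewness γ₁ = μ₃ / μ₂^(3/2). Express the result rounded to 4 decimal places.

σ = √μ₂ = √234.09 = 15.30000
σ³ = μ₂^(3/2) = 3581.57700
γ₁ = μ₃/σ³ = 6809.9 / 3581.57700 ≈ 1.9014

1.9014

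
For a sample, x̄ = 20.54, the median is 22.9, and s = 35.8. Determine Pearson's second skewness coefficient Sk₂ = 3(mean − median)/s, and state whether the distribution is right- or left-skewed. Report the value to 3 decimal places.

-0.198, left-skewed

Sk₂ = 3(20.54 − 22.9) / 35.8 = 3 × -2.3600 / 35.8
    = -7.0800 / 35.8 ≈ -0.198
Sk₂ < 0 ⇒ mean < median ⇒ left-skewed (negative skew).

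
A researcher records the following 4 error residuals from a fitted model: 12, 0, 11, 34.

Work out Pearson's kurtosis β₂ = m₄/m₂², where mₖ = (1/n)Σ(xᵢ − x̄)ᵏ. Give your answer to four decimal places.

2.0889

x̄ = 14.2500
Σ(xᵢ − x̄)² = 608.7500 ⇒ m₂ = 152.18750
Σ(xᵢ − x̄)⁴ = 193520.3281 ⇒ m₄ = 48380.08203
m₂² = 23161.03516
β₂ = m₄/m₂² = 48380.08203 / 23161.03516 ≈ 2.0889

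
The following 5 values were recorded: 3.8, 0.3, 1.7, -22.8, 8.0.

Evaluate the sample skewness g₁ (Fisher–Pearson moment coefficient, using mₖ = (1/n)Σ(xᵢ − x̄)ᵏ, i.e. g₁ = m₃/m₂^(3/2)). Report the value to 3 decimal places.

-1.279

x̄ = (3.8 + 0.3 + 1.7 - 22.8 + 8.0) / 5 = -1.8000
deviations (xᵢ − x̄): 5.6000, 2.1000, 3.5000, -21.0000, 9.8000
Σ(xᵢ − x̄)² = 585.0600 ⇒ m₂ = 585.0600/5 = 117.01200
Σ(xᵢ − x̄)³ = -8092.0560 ⇒ m₃ = -8092.0560/5 = -1618.41120
m₂^(3/2) = 117.01200^(1.5) = 1265.74320
g₁ = m₃ / m₂^(3/2) = -1618.41120 / 1265.74320 ≈ -1.279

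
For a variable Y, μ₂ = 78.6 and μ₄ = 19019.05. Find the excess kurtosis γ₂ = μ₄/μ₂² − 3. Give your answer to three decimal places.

0.079

μ₂² = 78.6² = 6177.96000
μ₄/μ₂² = 19019.05 / 6177.96000 = 3.07853
γ₂ = 3.07853 − 3 ≈ 0.079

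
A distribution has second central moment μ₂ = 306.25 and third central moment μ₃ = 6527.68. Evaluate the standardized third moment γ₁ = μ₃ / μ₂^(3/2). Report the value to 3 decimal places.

σ = √μ₂ = √306.25 = 17.50000
σ³ = μ₂^(3/2) = 5359.37500
γ₁ = μ₃/σ³ = 6527.68 / 5359.37500 ≈ 1.218

1.218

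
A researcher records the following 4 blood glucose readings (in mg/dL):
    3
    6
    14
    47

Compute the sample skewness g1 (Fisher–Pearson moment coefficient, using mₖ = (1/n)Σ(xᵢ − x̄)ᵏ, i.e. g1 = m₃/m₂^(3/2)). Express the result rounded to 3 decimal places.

x̄ = (3 + 6 + 14 + 47) / 4 = 17.5000
deviations (xᵢ − x̄): -14.5000, -11.5000, -3.5000, 29.5000
Σ(xᵢ − x̄)² = 1225.0000 ⇒ m₂ = 1225.0000/4 = 306.25000
Σ(xᵢ − x̄)³ = 21060.0000 ⇒ m₃ = 21060.0000/4 = 5265.00000
m₂^(3/2) = 306.25000^(1.5) = 5359.37500
g1 = m₃ / m₂^(3/2) = 5265.00000 / 5359.37500 ≈ 0.982

0.982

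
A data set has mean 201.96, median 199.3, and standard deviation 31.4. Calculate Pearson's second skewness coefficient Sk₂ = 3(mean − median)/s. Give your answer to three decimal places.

Sk₂ = 3(201.96 − 199.3) / 31.4 = 3 × 2.6600 / 31.4
    = 7.9800 / 31.4 ≈ 0.254

0.254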